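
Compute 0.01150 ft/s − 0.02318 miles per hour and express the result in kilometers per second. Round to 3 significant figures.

0.01150 ft/s = 3.50520 × 10^-6 km/s and 0.02318 mph = 1.03624 × 10^-5 km/s.
3.50520 × 10^-6 − 1.03624 × 10^-5 ≈ -6.86 × 10^-6 km/s.

-6.86 × 10^-6 kilometers per second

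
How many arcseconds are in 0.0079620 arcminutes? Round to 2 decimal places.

0.48 arcseconds

1 arcmin = 60.0000 arcsec.
Then 0.0079620 × 60.0000 ≈ 0.48 arcsec.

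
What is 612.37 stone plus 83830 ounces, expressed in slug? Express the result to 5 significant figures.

429.31 slug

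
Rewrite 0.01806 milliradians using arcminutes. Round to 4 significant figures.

1 milliradian = 3.43775 arcmin.
Thus 0.01806 × 3.43775 ≈ 0.06209 arcmin.

0.06209 arcminutes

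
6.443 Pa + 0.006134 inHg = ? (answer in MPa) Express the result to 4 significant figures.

2.722e-5 megapascals

6.443 Pa = 6.44300e-6 MPa and 0.006134 inHg = 2.07721e-5 MPa.
6.44300e-6 + 2.07721e-5 ≈ 2.722e-5 MPa.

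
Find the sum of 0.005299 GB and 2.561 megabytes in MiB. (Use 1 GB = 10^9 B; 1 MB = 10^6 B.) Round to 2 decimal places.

0.005299 GB = 5.05352 MiB and 2.561 MB = 2.44236 MiB.
5.05352 + 2.44236 ≈ 7.50 MiB.

7.50 MiB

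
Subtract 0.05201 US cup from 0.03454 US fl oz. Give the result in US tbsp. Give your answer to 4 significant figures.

-0.7631 US tbsp

0.03454 US fl oz = 0.0690800 US tbsp and 0.05201 US cup = 0.832160 US tbsp.
0.0690800 − 0.832160 ≈ -0.7631 US tbsp.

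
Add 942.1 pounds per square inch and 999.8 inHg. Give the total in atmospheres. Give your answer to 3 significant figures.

97.5 atm

942.1 psi = 64.1061 atm and 999.8 inHg = 33.4144 atm.
64.1061 + 33.4144 ≈ 97.5 atm.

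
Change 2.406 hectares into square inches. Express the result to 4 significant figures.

3.729 × 10^7 in²

1 ha = 1.55000 × 10^7 in².
Thus 2.406 × 1.55000 × 10^7 ≈ 3.729 × 10^7 in².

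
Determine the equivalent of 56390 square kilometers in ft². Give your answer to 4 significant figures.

6.070e+11 square feet

1 square kilometer = 1.07639e+7 ft².
56390 × 1.07639e+7 ≈ 6.070e+11 ft².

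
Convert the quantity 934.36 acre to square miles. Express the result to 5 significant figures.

1.4599 square miles

1 acre = 0.00156250 mi².
So 934.36 × 0.00156250 ≈ 1.4599 mi².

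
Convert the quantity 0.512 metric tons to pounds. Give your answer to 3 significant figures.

1 metric ton = 2204.62 lb.
0.512 × 2204.62 ≈ 1130 lb.

1130 pounds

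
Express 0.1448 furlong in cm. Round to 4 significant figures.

2913 cm

1 furlong = 20116.8 centimeters.
0.1448 × 20116.8 ≈ 2913 cm.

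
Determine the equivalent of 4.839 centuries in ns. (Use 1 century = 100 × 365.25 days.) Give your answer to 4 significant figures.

1.527e+19 ns

1 century = 3.15576e+18 nanoseconds.
Then 4.839 × 3.15576e+18 ≈ 1.527e+19 ns.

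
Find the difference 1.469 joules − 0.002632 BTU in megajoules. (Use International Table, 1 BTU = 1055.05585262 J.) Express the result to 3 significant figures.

-1.31e-6 megajoules

1.469 J = 1.46900e-6 MJ and 0.002632 BTU = 2.77691e-6 MJ.
1.46900e-6 − 2.77691e-6 ≈ -1.31e-6 MJ.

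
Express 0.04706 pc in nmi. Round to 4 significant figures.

1 pc = 1.66613e+13 nautical miles.
Then 0.04706 × 1.66613e+13 ≈ 7.841e+11 nmi.

7.841e+11 nmi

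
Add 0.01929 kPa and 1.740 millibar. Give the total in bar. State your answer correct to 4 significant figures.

0.01929 kPa = 0.000192900 bar and 1.740 mbar = 0.00174000 bar.
0.000192900 + 0.00174000 ≈ 0.001933 bar.

0.001933 bar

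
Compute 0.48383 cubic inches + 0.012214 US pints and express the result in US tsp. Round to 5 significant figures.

0.48383 in³ = 1.60858 US tsp and 0.012214 US pt = 1.17254 US tsp.
1.60858 + 1.17254 ≈ 2.7811 US tsp.

2.7811 US teaspoons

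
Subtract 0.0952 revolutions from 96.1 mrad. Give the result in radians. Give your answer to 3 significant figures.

-0.502 rad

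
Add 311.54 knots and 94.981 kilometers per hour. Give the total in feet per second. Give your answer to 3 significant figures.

612 feet per second

311.54 kn = 525.820 ft/s and 94.981 km/h = 86.5604 ft/s.
525.820 + 86.5604 ≈ 612 ft/s.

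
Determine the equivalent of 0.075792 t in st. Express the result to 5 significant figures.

11.935 st

1 metric ton = 157.473 stone.
0.075792 × 157.473 ≈ 11.935 st.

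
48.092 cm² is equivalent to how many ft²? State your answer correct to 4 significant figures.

0.05177 ft²

1 square centimeter = 0.00107639 ft².
So 48.092 × 0.00107639 ≈ 0.05177 ft².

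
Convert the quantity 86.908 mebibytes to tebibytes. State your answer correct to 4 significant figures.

1 mebibyte = 9.53674e-7 tebibytes.
Then 86.908 × 9.53674e-7 ≈ 8.288e-5 TiB.

8.288e-5 TiB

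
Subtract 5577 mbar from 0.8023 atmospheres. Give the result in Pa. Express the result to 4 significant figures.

0.8023 atm = 81293.0 Pa and 5577 mbar = 557700 Pa.
81293.0 − 557700 ≈ -476400 Pa.

-476400 pascals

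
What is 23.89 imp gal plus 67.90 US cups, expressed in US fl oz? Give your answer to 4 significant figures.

23.89 imp gal = 3672.41 US fl oz and 67.90 US cup = 543.200 US fl oz.
3672.41 + 543.200 ≈ 4216 US fl oz.

4216 US fl oz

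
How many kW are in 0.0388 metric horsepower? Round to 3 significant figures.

0.0285 kW

1 metric horsepower = 0.735499 kilowatts.
Thus 0.0388 × 0.735499 ≈ 0.0285 kW.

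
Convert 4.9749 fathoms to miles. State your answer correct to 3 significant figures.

1 fathom = 0.00113636 mi.
So 4.9749 × 0.00113636 ≈ 0.00565 mi.

0.00565 miles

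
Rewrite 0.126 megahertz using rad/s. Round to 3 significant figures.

792000 rad/s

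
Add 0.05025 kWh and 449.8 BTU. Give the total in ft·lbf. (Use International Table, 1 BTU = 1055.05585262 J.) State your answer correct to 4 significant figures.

0.05025 kWh = 133425 ft·lbf and 449.8 BTU = 350021 ft·lbf.
133425 + 350021 ≈ 483400 ft·lbf.

483400 foot-pounds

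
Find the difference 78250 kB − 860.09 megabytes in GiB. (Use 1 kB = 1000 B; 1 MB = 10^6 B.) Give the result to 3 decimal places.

-0.728 GiB

78250 kB = 0.0728760 GiB and 860.09 MB = 0.801021 GiB.
0.0728760 − 0.801021 ≈ -0.728 GiB.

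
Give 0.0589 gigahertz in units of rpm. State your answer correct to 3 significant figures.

3.53e+9 revolutions per minute

1 gigahertz = 6.00000e+10 rpm.
Then 0.0589 × 6.00000e+10 ≈ 3.53e+9 rpm.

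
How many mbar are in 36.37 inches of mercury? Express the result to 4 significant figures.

1 inch of mercury = 33.8639 millibar.
Then 36.37 × 33.8639 ≈ 1232 mbar.

1232 millibar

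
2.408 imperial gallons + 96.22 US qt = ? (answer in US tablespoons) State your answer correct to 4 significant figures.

2.408 imp gal = 740.323 US tbsp and 96.22 US qt = 6158.08 US tbsp.
740.323 + 6158.08 ≈ 6898 US tbsp.

6898 US tablespoons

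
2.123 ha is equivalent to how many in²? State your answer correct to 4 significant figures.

3.291 × 10^7 in²

1 ha = 1.55000 × 10^7 in².
Then 2.123 × 1.55000 × 10^7 ≈ 3.291 × 10^7 in².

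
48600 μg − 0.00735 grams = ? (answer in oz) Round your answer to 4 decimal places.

0.0015 oz

48600 μg = 0.00171431 oz and 0.00735 g = 0.000259264 oz.
0.00171431 − 0.000259264 ≈ 0.0015 oz.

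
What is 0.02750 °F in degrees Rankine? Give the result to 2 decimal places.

459.70 °R

°R = °F + 459.67.
Applying the formula gives 459.70 °R.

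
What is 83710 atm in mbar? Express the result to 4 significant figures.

1 atmosphere = 1013.25 millibar.
So 83710 × 1013.25 ≈ 8.482 × 10^7 mbar.

8.482 × 10^7 mbar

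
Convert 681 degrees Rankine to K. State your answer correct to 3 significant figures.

378 K

°R = K × 9/5.
Applying the formula gives 378 K.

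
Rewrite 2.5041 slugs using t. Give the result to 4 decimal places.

0.0365 t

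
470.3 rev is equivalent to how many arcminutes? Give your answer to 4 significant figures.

1 rev = 21600.0 arcmin.
Thus 470.3 × 21600.0 ≈ 1.016 × 10^7 arcmin.

1.016 × 10^7 arcminutes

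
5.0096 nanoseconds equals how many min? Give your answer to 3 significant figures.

8.35 × 10^-11 minutes

1 nanosecond = 1.66667 × 10^-11 min.
Thus 5.0096 × 1.66667 × 10^-11 ≈ 8.35 × 10^-11 min.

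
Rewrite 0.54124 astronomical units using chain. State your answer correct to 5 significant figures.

1 au = 7.43646e+9 chains.
So 0.54124 × 7.43646e+9 ≈ 4.0249e+9 chain.

4.0249e+9 chain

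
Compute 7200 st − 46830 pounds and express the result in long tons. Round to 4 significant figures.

24.09 long ton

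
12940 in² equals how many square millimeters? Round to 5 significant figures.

8.3484e+6 square millimeters

1 square inch = 645.160 mm².
Then 12940 × 645.160 ≈ 8.3484e+6 mm².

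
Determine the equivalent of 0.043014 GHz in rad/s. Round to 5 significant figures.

1 gigahertz = 6.283185 × 10^9 rad/s.
So 0.043014 × 6.283185 × 10^9 ≈ 2.7026 × 10^8 rad/s.

2.7026 × 10^8 rad/s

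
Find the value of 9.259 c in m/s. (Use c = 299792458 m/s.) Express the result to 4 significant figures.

1 c = 2.99792e+8 meters per second.
9.259 × 2.99792e+8 ≈ 2.776e+9 m/s.

2.776e+9 meters per second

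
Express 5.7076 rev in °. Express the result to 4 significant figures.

1 rev = 360.000 °.
Then 5.7076 × 360.000 ≈ 2055 °.

2055 °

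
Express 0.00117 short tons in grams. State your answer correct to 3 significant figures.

1060 g

1 short ton = 907185 g.
Thus 0.00117 × 907185 ≈ 1060 g.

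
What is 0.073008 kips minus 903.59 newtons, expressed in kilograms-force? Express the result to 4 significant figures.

-59.02 kgf

0.073008 kip = 33.1159 kgf and 903.59 N = 92.1405 kgf.
33.1159 − 92.1405 ≈ -59.02 kgf.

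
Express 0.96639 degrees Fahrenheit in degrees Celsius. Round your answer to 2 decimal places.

-17.24 °C

°F = °C × 9/5 + 32.
Applying the formula gives -17.24 °C.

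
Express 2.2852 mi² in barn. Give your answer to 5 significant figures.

1 mi² = 2.58999e+34 barns.
Thus 2.2852 × 2.58999e+34 ≈ 5.9186e+34 barn.

5.9186e+34 barn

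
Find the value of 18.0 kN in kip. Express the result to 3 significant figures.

4.05 kip

1 kN = 0.224809 kip.
Thus 18.0 × 0.224809 ≈ 4.05 kip.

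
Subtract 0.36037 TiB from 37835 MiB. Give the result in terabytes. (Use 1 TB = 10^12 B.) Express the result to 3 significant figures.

-0.357 TB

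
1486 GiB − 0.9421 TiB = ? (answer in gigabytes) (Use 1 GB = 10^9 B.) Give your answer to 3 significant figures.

560 GB

1486 GiB = 1595.58 GB and 0.9421 TiB = 1035.85 GB.
1595.58 − 1035.85 ≈ 560 GB.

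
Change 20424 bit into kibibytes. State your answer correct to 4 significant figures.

2.493 KiB

1 bit = 0.000122070 KiB.
Thus 20424 × 0.000122070 ≈ 2.493 KiB.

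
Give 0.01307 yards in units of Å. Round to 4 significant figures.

1 yard = 9.14400 × 10^9 Å.
So 0.01307 × 9.14400 × 10^9 ≈ 1.195 × 10^8 Å.

1.195 × 10^8 angstroms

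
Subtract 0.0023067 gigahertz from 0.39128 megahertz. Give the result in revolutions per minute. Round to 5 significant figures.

-1.1493e+8 rpm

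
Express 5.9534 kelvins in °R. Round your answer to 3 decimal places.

10.716 degrees Rankine

°R = K × 9/5.
Applying the formula gives 10.716 °R.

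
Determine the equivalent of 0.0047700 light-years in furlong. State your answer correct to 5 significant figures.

2.2433e+11 furlong

1 ly = 4.70290e+13 furlong.
So 0.0047700 × 4.70290e+13 ≈ 2.2433e+11 furlong.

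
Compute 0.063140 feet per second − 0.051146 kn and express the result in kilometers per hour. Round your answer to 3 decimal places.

-0.025 kilometers per hour

0.063140 ft/s = 0.0692823 km/h and 0.051146 kn = 0.0947224 km/h.
0.0692823 − 0.0947224 ≈ -0.025 km/h.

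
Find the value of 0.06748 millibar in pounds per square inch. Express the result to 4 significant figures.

0.0009787 psi

1 mbar = 0.0145038 pounds per square inch.
So 0.06748 × 0.0145038 ≈ 0.0009787 psi.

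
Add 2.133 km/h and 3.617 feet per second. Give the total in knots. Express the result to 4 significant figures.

3.295 knots

2.133 km/h = 1.15173 kn and 3.617 ft/s = 2.14301 kn.
1.15173 + 2.14301 ≈ 3.295 kn.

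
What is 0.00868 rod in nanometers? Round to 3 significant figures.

1 rod = 5.02920 × 10^9 nm.
Then 0.00868 × 5.02920 × 10^9 ≈ 4.37 × 10^7 nm.

4.37 × 10^7 nm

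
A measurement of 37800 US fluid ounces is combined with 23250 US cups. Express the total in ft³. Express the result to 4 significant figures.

37800 US fl oz = 39.4775 ft³ and 23250 US cup = 194.255 ft³.
39.4775 + 194.255 ≈ 233.7 ft³.

233.7 cubic feet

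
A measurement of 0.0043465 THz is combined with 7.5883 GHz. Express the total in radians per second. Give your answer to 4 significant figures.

0.0043465 THz = 2.73099 × 10^10 rad/s and 7.5883 GHz = 4.76787 × 10^10 rad/s.
2.73099 × 10^10 + 4.76787 × 10^10 ≈ 7.499 × 10^10 rad/s.

7.499 × 10^10 rad/s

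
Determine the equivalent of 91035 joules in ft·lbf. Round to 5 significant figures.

67144 foot-pounds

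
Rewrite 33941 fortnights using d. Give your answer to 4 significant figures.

1 fortnight = 14.0000 days.
Then 33941 × 14.0000 ≈ 475200 d.

475200 d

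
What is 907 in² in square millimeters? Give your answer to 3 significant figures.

1 in² = 645.160 square millimeters.
Thus 907 × 645.160 ≈ 585000 mm².

585000 square millimeters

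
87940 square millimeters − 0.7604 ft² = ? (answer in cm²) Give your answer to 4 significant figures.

87940 mm² = 879.400 cm² and 0.7604 ft² = 706.435 cm².
879.400 − 706.435 ≈ 173.0 cm².

173.0 square centimeters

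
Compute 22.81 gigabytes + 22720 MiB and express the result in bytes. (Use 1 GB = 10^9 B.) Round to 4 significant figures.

22.81 GB = 2.28100e+10 B and 22720 MiB = 2.38236e+10 B.
2.28100e+10 + 2.38236e+10 ≈ 4.663e+10 B.

4.663e+10 B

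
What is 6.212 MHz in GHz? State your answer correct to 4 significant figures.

1 megahertz = 0.00100000 gigahertz.
So 6.212 × 0.00100000 ≈ 0.006212 GHz.

0.006212 GHz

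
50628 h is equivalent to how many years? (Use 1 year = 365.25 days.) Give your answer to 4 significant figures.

1 h = 0.000114077 years.
50628 × 0.000114077 ≈ 5.775 yr.

5.775 yr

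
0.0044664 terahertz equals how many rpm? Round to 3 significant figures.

1 terahertz = 6.00000e+13 revolutions per minute.
0.0044664 × 6.00000e+13 ≈ 2.68e+11 rpm.

2.68e+11 revolutions per minute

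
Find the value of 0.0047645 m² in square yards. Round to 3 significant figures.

0.00570 yd²

1 m² = 1.19599 yd².
So 0.0047645 × 1.19599 ≈ 0.00570 yd².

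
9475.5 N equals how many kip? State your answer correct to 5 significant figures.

2.1302 kip

1 newton = 0.000224809 kip.
Then 9475.5 × 0.000224809 ≈ 2.1302 kip.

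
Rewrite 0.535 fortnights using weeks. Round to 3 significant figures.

1 fortnight = 2.00000 weeks.
Thus 0.535 × 2.00000 ≈ 1.07 wk.

1.07 weeks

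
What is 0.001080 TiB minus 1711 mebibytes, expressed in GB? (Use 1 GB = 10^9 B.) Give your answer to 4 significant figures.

0.001080 TiB = 1.18747 GB and 1711 MiB = 1.79411 GB.
1.18747 − 1.79411 ≈ -0.6066 GB.

-0.6066 GB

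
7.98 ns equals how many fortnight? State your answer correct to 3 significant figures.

6.60 × 10^-15 fortnight

1 nanosecond = 8.26720 × 10^-16 fortnight.
So 7.98 × 8.26720 × 10^-16 ≈ 6.60 × 10^-15 fortnight.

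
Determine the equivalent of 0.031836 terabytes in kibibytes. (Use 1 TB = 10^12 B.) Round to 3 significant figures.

3.11e+7 kibibytes

1 TB = 9.765625e+8 KiB.
Then 0.031836 × 9.765625e+8 ≈ 3.11e+7 KiB.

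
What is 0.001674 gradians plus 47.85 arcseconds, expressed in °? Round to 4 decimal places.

0.001674 grad = 0.00150660 ° and 47.85 arcsec = 0.0132917 °.
0.00150660 + 0.0132917 ≈ 0.0148 °.

0.0148 degrees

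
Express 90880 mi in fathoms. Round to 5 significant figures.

1 mile = 880.000 fathoms.
Then 90880 × 880.000 ≈ 7.9974e+7 fathom.

7.9974e+7 fathom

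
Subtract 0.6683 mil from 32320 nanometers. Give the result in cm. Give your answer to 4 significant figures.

0.001535 cm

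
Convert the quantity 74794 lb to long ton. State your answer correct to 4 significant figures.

33.39 long ton

1 lb = 0.000446429 long tons.
74794 × 0.000446429 ≈ 33.39 long ton.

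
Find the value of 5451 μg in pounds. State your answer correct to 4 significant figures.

1.202 × 10^-5 lb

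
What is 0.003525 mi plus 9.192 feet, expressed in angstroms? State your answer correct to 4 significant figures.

0.003525 mi = 5.67294e+10 Å and 9.192 ft = 2.80172e+10 Å.
5.67294e+10 + 2.80172e+10 ≈ 8.475e+10 Å.

8.475e+10 Å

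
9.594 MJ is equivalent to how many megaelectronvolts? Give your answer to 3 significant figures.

5.99e+19 megaelectronvolts

1 megajoule = 6.24151e+18 MeV.
Then 9.594 × 6.24151e+18 ≈ 5.99e+19 MeV.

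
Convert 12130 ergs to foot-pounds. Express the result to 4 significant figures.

0.0008947 ft·lbf

1 erg = 7.37562e-8 ft·lbf.
12130 × 7.37562e-8 ≈ 0.0008947 ft·lbf.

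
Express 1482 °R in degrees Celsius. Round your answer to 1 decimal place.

°R = (°C + 273.15) × 9/5.
Applying the formula gives 550.2 °C.

550.2 degrees Celsius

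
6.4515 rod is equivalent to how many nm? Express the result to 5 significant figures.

1 rod = 5.02920 × 10^9 nanometers.
6.4515 × 5.02920 × 10^9 ≈ 3.2446 × 10^10 nm.

3.2446 × 10^10 nm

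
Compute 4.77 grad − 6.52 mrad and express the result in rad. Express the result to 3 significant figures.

0.0684 rad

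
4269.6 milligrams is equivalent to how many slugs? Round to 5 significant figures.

0.00029256 slugs

1 milligram = 6.85218e-8 slugs.
Then 4269.6 × 6.85218e-8 ≈ 0.00029256 slug.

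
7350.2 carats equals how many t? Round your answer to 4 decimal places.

0.0015 t

1 carat = 2.00000e-7 t.
7350.2 × 2.00000e-7 ≈ 0.0015 t.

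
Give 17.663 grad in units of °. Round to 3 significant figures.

15.9 °

1 grad = 0.900000 degrees.
So 17.663 × 0.900000 ≈ 15.9 °.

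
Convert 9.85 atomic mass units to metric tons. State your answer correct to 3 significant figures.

1 u = 1.66054e-30 t.
So 9.85 × 1.66054e-30 ≈ 1.64e-29 t.

1.64e-29 t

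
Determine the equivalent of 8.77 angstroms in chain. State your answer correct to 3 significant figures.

1 angstrom = 4.97097 × 10^-12 chains.
Then 8.77 × 4.97097 × 10^-12 ≈ 4.36 × 10^-11 chain.

4.36 × 10^-11 chains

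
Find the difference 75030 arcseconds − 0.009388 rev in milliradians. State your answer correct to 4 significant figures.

304.8 mrad

75030 arcsec = 363.756 mrad and 0.009388 rev = 58.9865 mrad.
363.756 − 58.9865 ≈ 304.8 mrad.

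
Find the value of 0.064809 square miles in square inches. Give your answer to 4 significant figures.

2.602e+8 square inches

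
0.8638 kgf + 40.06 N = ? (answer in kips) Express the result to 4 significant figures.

0.01091 kip

0.8638 kgf = 0.00190435 kip and 40.06 N = 0.00900585 kip.
0.00190435 + 0.00900585 ≈ 0.01091 kip.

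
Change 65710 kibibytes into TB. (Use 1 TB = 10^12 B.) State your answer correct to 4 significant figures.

1 KiB = 1.02400 × 10^-9 TB.
65710 × 1.02400 × 10^-9 ≈ 6.729 × 10^-5 TB.

6.729 × 10^-5 TB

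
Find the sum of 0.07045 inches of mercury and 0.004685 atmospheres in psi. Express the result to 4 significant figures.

0.07045 inHg = 0.0346018 psi and 0.004685 atm = 0.0688505 psi.
0.0346018 + 0.0688505 ≈ 0.1035 psi.

0.1035 psi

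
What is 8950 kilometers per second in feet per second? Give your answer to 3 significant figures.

1 km/s = 3280.84 feet per second.
8950 × 3280.84 ≈ 2.94 × 10^7 ft/s.

2.94 × 10^7 ft/s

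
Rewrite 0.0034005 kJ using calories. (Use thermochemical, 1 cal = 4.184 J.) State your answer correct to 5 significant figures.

0.81274 calories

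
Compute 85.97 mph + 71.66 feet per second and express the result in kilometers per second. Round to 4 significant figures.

0.06027 km/s

85.97 mph = 0.0384320 km/s and 71.66 ft/s = 0.0218420 km/s.
0.0384320 + 0.0218420 ≈ 0.06027 km/s.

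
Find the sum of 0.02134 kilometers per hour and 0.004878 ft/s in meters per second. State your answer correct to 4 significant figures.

0.02134 km/h = 0.00592778 m/s and 0.004878 ft/s = 0.00148681 m/s.
0.00592778 + 0.00148681 ≈ 0.007415 m/s.

0.007415 m/s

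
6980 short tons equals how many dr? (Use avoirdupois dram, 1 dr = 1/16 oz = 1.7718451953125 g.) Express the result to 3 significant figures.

1 short ton = 512000 dr.
6980 × 512000 ≈ 3.57 × 10^9 dr.

3.57 × 10^9 dr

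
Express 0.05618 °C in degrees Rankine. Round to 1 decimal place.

°R = (°C + 273.15) × 9/5.
Applying the formula gives 491.8 °R.

491.8 °R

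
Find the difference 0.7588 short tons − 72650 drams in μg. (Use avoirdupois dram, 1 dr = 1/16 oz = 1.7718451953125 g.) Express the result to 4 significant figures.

5.596e+11 micrograms

0.7588 short ton = 6.88372e+11 μg and 72650 dr = 1.28725e+11 μg.
6.88372e+11 − 1.28725e+11 ≈ 5.596e+11 μg.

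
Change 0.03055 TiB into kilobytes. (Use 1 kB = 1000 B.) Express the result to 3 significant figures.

3.36 × 10^7 kilobytes

1 tebibyte = 1.09951 × 10^9 kilobytes.
0.03055 × 1.09951 × 10^9 ≈ 3.36 × 10^7 kB.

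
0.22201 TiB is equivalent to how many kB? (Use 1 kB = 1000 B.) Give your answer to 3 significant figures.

2.44e+8 kB

1 tebibyte = 1.09951e+9 kB.
So 0.22201 × 1.09951e+9 ≈ 2.44e+8 kB.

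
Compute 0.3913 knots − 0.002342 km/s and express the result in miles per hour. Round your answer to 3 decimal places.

-4.789 mph

0.3913 kn = 0.450300 mph and 0.002342 km/s = 5.23890 mph.
0.450300 − 5.23890 ≈ -4.789 mph.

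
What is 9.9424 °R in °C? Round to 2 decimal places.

-267.63 °C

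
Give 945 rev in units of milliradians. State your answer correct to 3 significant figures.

5.94e+6 mrad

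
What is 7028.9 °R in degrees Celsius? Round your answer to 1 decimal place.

3631.8 °C

°R = (°C + 273.15) × 9/5.
Applying the formula gives 3631.8 °C.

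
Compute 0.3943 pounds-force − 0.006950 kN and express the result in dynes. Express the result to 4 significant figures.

-519600 dyn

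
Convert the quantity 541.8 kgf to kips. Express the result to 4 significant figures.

1 kgf = 0.00220462 kip.
Then 541.8 × 0.00220462 ≈ 1.194 kip.

1.194 kips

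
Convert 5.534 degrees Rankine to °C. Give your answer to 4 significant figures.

°R = (°C + 273.15) × 9/5.
Applying the formula gives -270.1 °C.

-270.1 degrees Celsius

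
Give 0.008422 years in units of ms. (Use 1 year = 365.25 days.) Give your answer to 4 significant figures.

2.658e+8 ms

1 yr = 3.15576e+10 ms.
0.008422 × 3.15576e+10 ≈ 2.658e+8 ms.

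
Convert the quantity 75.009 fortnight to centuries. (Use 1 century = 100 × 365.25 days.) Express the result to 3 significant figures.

1 fortnight = 0.000383299 century.
Then 75.009 × 0.000383299 ≈ 0.0288 century.

0.0288 century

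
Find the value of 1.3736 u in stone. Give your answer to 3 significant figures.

3.59e-28 st

1 atomic mass unit = 2.61490e-28 st.
Thus 1.3736 × 2.61490e-28 ≈ 3.59e-28 st.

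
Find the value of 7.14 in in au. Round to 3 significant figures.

1.21 × 10^-12 au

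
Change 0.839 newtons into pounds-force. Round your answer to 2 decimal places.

1 N = 0.224809 pounds-force.
Then 0.839 × 0.224809 ≈ 0.19 lbf.

0.19 pounds-force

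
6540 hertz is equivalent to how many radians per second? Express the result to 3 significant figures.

41100 rad/s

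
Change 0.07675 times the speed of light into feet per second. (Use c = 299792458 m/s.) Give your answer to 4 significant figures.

7.549e+7 ft/s

1 c = 9.83571e+8 ft/s.
Then 0.07675 × 9.83571e+8 ≈ 7.549e+7 ft/s.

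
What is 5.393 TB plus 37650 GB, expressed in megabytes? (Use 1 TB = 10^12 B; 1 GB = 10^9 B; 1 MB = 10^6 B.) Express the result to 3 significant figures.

4.30e+7 MB

5.393 TB = 5.39300e+6 MB and 37650 GB = 3.76500e+7 MB.
5.39300e+6 + 3.76500e+7 ≈ 4.30e+7 MB.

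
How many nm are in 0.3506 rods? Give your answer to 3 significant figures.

1 rod = 5.02920 × 10^9 nm.
0.3506 × 5.02920 × 10^9 ≈ 1.76 × 10^9 nm.

1.76 × 10^9 nanometers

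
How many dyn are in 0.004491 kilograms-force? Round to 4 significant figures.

1 kgf = 980665 dynes.
Then 0.004491 × 980665 ≈ 4404 dyn.

4404 dynes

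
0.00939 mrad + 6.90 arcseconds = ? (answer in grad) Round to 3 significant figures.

0.00273 gradians

0.00939 mrad = 0.000597786 grad and 6.90 arcsec = 0.00212963 grad.
0.000597786 + 0.00212963 ≈ 0.00273 grad.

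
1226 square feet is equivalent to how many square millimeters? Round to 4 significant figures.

1 ft² = 92903.0 mm².
1226 × 92903.0 ≈ 1.139e+8 mm².

1.139e+8 mm²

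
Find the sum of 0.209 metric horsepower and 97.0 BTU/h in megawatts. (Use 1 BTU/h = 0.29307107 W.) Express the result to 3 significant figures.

0.209 PS = 0.000153719 MW and 97.0 BTU/h = 2.84279e-5 MW.
0.000153719 + 2.84279e-5 ≈ 0.000182 MW.

0.000182 MW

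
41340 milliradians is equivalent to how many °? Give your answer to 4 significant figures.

1 milliradian = 0.0572958 degrees.
41340 × 0.0572958 ≈ 2369 °.

2369 degrees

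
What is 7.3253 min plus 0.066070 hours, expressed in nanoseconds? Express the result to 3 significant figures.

6.77 × 10^11 ns

7.3253 min = 4.39518 × 10^11 ns and 0.066070 h = 2.37852 × 10^11 ns.
4.39518 × 10^11 + 2.37852 × 10^11 ≈ 6.77 × 10^11 ns.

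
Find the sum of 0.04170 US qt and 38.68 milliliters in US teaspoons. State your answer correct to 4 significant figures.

0.04170 US qt = 8.00640 US tsp and 38.68 mL = 7.84756 US tsp.
8.00640 + 7.84756 ≈ 15.85 US tsp.

15.85 US tsp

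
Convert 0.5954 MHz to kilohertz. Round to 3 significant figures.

595 kilohertz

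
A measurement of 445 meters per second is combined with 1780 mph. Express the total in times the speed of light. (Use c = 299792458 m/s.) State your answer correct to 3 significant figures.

445 m/s = 1.48436e-6 c and 1780 mph = 2.65427e-6 c.
1.48436e-6 + 2.65427e-6 ≈ 4.14e-6 c.

4.14e-6 times the speed of light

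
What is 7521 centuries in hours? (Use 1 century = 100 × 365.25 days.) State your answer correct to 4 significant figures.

1 century = 876600 h.
Then 7521 × 876600 ≈ 6.593 × 10^9 h.

6.593 × 10^9 h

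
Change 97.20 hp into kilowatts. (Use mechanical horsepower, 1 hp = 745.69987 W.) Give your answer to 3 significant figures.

72.5 kilowatts

1 hp = 0.745700 kW.
Then 97.20 × 0.745700 ≈ 72.5 kW.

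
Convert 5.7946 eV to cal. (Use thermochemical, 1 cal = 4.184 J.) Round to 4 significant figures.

2.219e-19 cal

1 eV = 3.82929e-20 cal.
Then 5.7946 × 3.82929e-20 ≈ 2.219e-19 cal.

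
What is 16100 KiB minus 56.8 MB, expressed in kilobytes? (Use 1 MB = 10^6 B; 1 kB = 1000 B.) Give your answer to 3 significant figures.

16100 KiB = 16486.4 kB and 56.8 MB = 56800.0 kB.
16486.4 − 56800.0 ≈ -40300 kB.

-40300 kilobytes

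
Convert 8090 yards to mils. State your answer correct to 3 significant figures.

1 yard = 36000.0 mil.
Thus 8090 × 36000.0 ≈ 2.91e+8 mil.

2.91e+8 mil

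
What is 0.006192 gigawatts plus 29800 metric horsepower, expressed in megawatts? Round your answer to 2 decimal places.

0.006192 GW = 6.19200 MW and 29800 PS = 21.9179 MW.
6.19200 + 21.9179 ≈ 28.11 MW.

28.11 MW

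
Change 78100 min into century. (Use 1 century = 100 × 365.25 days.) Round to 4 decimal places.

0.0015 century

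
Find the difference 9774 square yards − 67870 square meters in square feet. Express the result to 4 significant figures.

-642600 ft²

9774 yd² = 87966.0 ft² and 67870 m² = 730547 ft².
87966.0 − 730547 ≈ -642600 ft².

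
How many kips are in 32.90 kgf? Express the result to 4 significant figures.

1 kgf = 0.00220462 kip.
Thus 32.90 × 0.00220462 ≈ 0.07253 kip.

0.07253 kips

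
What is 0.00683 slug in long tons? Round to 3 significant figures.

9.81e-5 long ton

1 slug = 0.0143634 long tons.
Then 0.00683 × 0.0143634 ≈ 9.81e-5 long ton.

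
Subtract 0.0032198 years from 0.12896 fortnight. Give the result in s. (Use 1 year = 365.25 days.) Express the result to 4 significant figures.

0.12896 fortnight = 155990 s and 0.0032198 yr = 101609 s.
155990 − 101609 ≈ 54380 s.

54380 s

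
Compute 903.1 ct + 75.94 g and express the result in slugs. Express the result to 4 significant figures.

903.1 ct = 0.0123764 slug and 75.94 g = 0.00520354 slug.
0.0123764 + 0.00520354 ≈ 0.01758 slug.

0.01758 slugs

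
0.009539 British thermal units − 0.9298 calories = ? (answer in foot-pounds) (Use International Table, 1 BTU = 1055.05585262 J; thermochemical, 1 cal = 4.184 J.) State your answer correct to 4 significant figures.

0.009539 BTU = 7.42296 ft·lbf and 0.9298 cal = 2.86933 ft·lbf.
7.42296 − 2.86933 ≈ 4.554 ft·lbf.

4.554 foot-pounds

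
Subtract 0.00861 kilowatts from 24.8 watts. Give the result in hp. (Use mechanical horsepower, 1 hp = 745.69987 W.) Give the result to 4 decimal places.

0.0217 hp

24.8 W = 0.0332573 hp and 0.00861 kW = 0.0115462 hp.
0.0332573 − 0.0115462 ≈ 0.0217 hp.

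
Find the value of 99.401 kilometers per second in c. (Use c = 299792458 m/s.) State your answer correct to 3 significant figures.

0.000332 times the speed of light

1 kilometer per second = 3.33564e-6 c.
So 99.401 × 3.33564e-6 ≈ 0.000332 c.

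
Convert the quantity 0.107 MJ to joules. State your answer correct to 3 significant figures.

107000 joules

1 megajoule = 1.00000 × 10^6 J.
So 0.107 × 1.00000 × 10^6 ≈ 107000 J.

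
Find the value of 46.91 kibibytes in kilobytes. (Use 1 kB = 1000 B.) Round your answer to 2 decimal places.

48.04 kB

1 KiB = 1.02400 kilobytes.
Then 46.91 × 1.02400 ≈ 48.04 kB.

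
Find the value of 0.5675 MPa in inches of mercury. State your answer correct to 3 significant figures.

168 inHg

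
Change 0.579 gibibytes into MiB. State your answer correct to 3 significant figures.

1 gibibyte = 1024.00 mebibytes.
Then 0.579 × 1024.00 ≈ 593 MiB.

593 mebibytes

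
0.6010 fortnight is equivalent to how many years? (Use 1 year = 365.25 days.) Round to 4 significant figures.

1 fortnight = 0.0383299 years.
Thus 0.6010 × 0.0383299 ≈ 0.02304 yr.

0.02304 yr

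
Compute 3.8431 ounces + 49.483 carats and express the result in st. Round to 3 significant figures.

0.0187 stone

3.8431 oz = 0.0171567 st and 49.483 ct = 0.00155845 st.
0.0171567 + 0.00155845 ≈ 0.0187 st.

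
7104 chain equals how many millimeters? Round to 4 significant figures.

1 chain = 20116.8 mm.
7104 × 20116.8 ≈ 1.429e+8 mm.

1.429e+8 mm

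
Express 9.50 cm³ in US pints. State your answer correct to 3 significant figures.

1 cm³ = 0.00211338 US pt.
Thus 9.50 × 0.00211338 ≈ 0.0201 US pt.

0.0201 US pints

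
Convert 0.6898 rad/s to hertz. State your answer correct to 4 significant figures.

0.1098 Hz

1 rad/s = 0.159155 hertz.
0.6898 × 0.159155 ≈ 0.1098 Hz.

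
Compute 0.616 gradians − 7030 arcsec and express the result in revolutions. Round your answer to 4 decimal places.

0.616 grad = 0.00154000 rev and 7030 arcsec = 0.00542438 rev.
0.00154000 − 0.00542438 ≈ -0.0039 rev.

-0.0039 rev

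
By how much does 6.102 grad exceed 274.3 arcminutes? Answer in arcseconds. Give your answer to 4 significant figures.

3312 arcsec

6.102 grad = 19770.48 arcsec and 274.3 arcmin = 16458.00 arcsec.
19770.48 − 16458.00 ≈ 3312 arcsec.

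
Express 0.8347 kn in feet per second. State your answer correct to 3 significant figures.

1 knot = 1.68781 ft/s.
Then 0.8347 × 1.68781 ≈ 1.41 ft/s.

1.41 feet per second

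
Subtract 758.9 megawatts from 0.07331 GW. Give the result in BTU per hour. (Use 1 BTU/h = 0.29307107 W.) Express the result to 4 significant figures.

-2.339e+9 BTU/h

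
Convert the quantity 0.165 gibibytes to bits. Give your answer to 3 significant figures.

1 gibibyte = 8.58993e+9 bit.
So 0.165 × 8.58993e+9 ≈ 1.42e+9 bit.

1.42e+9 bits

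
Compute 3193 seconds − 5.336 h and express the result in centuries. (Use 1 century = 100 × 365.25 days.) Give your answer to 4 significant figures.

-5.075e-6 century

3193 s = 1.01180e-6 century and 5.336 h = 6.08715e-6 century.
1.01180e-6 − 6.08715e-6 ≈ -5.075e-6 century.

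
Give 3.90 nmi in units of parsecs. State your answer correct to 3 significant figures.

2.34 × 10^-13 parsecs

1 nautical mile = 6.00192 × 10^-14 pc.
So 3.90 × 6.00192 × 10^-14 ≈ 2.34 × 10^-13 pc.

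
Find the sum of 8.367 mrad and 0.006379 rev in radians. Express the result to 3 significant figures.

0.0484 rad

8.367 mrad = 0.00836700 rad and 0.006379 rev = 0.0400804 rad.
0.00836700 + 0.0400804 ≈ 0.0484 rad.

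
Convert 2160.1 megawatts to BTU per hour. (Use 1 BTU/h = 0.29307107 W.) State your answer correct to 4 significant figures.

7.371e+9 BTU/h

1 megawatt = 3.41214e+6 BTU per hour.
Then 2160.1 × 3.41214e+6 ≈ 7.371e+9 BTU/h.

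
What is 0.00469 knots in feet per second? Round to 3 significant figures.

0.00792 ft/s

1 knot = 1.68781 ft/s.
So 0.00469 × 1.68781 ≈ 0.00792 ft/s.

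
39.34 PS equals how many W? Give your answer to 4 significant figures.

1 PS = 735.499 W.
39.34 × 735.499 ≈ 28930 W.

28930 W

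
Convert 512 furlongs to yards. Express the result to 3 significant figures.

113000 yards

1 furlong = 220.000 yards.
Thus 512 × 220.000 ≈ 113000 yd.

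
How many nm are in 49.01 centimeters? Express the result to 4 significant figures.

4.901e+8 nm

1 centimeter = 1.00000e+7 nanometers.
So 49.01 × 1.00000e+7 ≈ 4.901e+8 nm.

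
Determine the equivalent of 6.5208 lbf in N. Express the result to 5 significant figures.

1 pound-force = 4.44822 N.
So 6.5208 × 4.44822 ≈ 29.006 N.

29.006 N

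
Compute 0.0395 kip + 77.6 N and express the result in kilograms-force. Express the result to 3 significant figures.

25.8 kilograms-force

0.0395 kip = 17.9169 kgf and 77.6 N = 7.91300 kgf.
17.9169 + 7.91300 ≈ 25.8 kgf.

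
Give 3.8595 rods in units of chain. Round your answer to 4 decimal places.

1 rod = 0.250000 chain.
So 3.8595 × 0.250000 ≈ 0.9649 chain.

0.9649 chains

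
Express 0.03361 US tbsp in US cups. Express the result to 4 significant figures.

0.002101 US cup

1 US tbsp = 0.0625000 US cup.
So 0.03361 × 0.0625000 ≈ 0.002101 US cup.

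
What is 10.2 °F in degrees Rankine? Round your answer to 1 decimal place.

469.9 °R

°R = °F + 459.67.
Applying the formula gives 469.9 °R.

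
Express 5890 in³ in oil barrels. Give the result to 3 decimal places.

0.607 oil barrels

1 in³ = 0.000103072 bbl.
5890 × 0.000103072 ≈ 0.607 bbl.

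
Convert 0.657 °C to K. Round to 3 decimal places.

K = °C + 273.15.
Applying the formula gives 273.807 K.

273.807 kelvins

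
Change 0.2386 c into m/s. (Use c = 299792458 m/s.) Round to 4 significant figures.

1 c = 2.99792e+8 m/s.
So 0.2386 × 2.99792e+8 ≈ 7.153e+7 m/s.

7.153e+7 m/s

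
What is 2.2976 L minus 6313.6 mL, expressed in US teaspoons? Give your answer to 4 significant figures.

2.2976 L = 466.147 US tsp and 6313.6 mL = 1280.93 US tsp.
466.147 − 1280.93 ≈ -814.8 US tsp.

-814.8 US teaspoons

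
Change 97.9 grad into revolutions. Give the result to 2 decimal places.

1 grad = 0.00250000 rev.
Thus 97.9 × 0.00250000 ≈ 0.24 rev.

0.24 rev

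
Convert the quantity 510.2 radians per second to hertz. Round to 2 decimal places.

81.20 hertz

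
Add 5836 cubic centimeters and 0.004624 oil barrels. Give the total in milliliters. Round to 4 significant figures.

6571 mL

5836 cm³ = 5836.00 mL and 0.004624 bbl = 735.157 mL.
5836.00 + 735.157 ≈ 6571 mL.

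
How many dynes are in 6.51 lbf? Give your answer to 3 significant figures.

2.90 × 10^6 dyn

1 lbf = 444822 dyn.
So 6.51 × 444822 ≈ 2.90 × 10^6 dyn.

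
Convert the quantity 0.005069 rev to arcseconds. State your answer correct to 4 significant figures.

6569 arcseconds

1 revolution = 1.29600e+6 arcsec.
Then 0.005069 × 1.29600e+6 ≈ 6569 arcsec.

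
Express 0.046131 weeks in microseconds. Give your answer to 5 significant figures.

1 wk = 6.04800e+11 μs.
Then 0.046131 × 6.04800e+11 ≈ 2.7900e+10 μs.

2.7900e+10 microseconds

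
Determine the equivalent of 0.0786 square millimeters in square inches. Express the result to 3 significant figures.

0.000122 in²

1 square millimeter = 0.00155000 in².
So 0.0786 × 0.00155000 ≈ 0.000122 in².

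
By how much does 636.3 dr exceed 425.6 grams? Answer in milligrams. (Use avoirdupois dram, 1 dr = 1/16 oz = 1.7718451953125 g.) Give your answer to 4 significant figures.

636.3 dr = 1.12743e+6 mg and 425.6 g = 425600 mg.
1.12743e+6 − 425600 ≈ 701800 mg.

701800 mg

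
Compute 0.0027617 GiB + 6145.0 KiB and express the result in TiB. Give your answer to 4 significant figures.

8.420 × 10^-6 tebibytes

0.0027617 GiB = 2.69697 × 10^-6 TiB and 6145.0 KiB = 5.72298 × 10^-6 TiB.
2.69697 × 10^-6 + 5.72298 × 10^-6 ≈ 8.420 × 10^-6 TiB.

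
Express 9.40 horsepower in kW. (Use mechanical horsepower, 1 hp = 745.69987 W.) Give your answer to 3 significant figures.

1 hp = 0.745700 kilowatts.
Thus 9.40 × 0.745700 ≈ 7.01 kW.

7.01 kW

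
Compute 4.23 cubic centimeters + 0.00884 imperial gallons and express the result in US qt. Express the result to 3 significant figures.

4.23 cm³ = 0.00446979 US qt and 0.00884 imp gal = 0.0424656 US qt.
0.00446979 + 0.0424656 ≈ 0.0469 US qt.

0.0469 US quarts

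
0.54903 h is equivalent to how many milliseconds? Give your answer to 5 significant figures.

1 h = 3.60000e+6 ms.
So 0.54903 × 3.60000e+6 ≈ 1.9765e+6 ms.

1.9765e+6 ms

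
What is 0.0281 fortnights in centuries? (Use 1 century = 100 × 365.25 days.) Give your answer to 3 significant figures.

1.08 × 10^-5 centuries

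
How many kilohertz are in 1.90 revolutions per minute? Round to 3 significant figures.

1 rpm = 1.66667 × 10^-5 kilohertz.
1.90 × 1.66667 × 10^-5 ≈ 3.17 × 10^-5 kHz.

3.17 × 10^-5 kilohertz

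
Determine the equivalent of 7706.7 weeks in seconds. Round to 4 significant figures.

4.661e+9 seconds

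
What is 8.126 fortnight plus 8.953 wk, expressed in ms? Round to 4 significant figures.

1.524e+10 ms

8.126 fortnight = 9.82921e+9 ms and 8.953 wk = 5.41477e+9 ms.
9.82921e+9 + 5.41477e+9 ≈ 1.524e+10 ms.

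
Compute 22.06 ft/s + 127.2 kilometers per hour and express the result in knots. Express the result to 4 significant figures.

81.75 knots

22.06 ft/s = 13.0702 kn and 127.2 km/h = 68.6825 kn.
13.0702 + 68.6825 ≈ 81.75 kn.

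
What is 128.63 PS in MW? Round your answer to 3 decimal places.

0.095 MW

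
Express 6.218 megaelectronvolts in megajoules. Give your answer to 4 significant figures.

9.962 × 10^-19 MJ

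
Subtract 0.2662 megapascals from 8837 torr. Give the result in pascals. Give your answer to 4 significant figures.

912000 Pa

8837 torr = 1.17817 × 10^6 Pa and 0.2662 MPa = 266200 Pa.
1.17817 × 10^6 − 266200 ≈ 912000 Pa.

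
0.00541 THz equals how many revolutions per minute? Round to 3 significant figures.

1 terahertz = 6.00000e+13 rpm.
0.00541 × 6.00000e+13 ≈ 3.25e+11 rpm.

3.25e+11 revolutions per minute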